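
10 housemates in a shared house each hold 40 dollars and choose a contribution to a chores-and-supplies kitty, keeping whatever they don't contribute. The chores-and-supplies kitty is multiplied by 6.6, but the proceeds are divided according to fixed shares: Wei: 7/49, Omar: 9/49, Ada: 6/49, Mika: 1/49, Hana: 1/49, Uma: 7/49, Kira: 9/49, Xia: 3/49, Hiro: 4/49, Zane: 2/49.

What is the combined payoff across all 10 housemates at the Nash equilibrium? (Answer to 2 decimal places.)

848.00 dollars

For player j, contributing a unit is worthwhile iff 6.6 × (j's share) ≥ 1, i.e. iff j's share is at least 0.1515.
The shares above 0.1515 belong to Omar and Kira, contributing 40 each; the remaining 8 contribute 0. Total contributed: 80.
The chores-and-supplies kitty pays out 6.6 × 80 = 528.00 in total (split across the unequal shares, but the aggregate is all that matters for the group sum).
The 8 free-riders keep 40 each, adding 320. Group total = 320 + 528.00 = 848.00.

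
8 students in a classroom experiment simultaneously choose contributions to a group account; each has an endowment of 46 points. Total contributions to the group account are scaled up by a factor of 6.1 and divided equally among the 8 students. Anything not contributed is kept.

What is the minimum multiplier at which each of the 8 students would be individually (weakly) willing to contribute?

8

A contributed unit returns (multiplier)/8 to its contributor.
This reaches 1 exactly when the multiplier is 8.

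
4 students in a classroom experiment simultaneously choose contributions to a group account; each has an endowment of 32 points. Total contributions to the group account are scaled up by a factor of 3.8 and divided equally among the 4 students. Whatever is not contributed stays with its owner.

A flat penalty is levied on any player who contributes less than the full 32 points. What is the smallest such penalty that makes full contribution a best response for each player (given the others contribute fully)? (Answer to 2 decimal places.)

Given the others contribute fully, the best deviation is to contribute 0 (any partial contribution still incurs the fine and gives up units whose private return 0.9500 is below 1).
Deviating from 32 to 0 saves 32 points but forfeits the deviator's share of the drop in the group account: 3.8/4 × 32 = 30.40.
So the deviation gain is 32 − 30.40 = 1.60, and the fine must be at least 1.60 points to wipe it out.

1.60 points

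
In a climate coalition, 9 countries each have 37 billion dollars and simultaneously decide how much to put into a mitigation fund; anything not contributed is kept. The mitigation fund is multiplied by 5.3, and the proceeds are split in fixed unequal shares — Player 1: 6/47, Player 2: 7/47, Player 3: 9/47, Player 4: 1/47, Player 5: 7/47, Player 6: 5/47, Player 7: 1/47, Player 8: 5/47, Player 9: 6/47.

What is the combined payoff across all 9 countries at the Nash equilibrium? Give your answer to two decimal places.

Each unit j contributes comes back to j as 5.3 × (j's share), so j prefers to contribute only if that share exceeds 1/5.3 = 0.1887; otherwise keeping the unit dominates.
The only share above 0.1887 is Player 3's 9/47, contributing 37; the remaining 8 contribute 0. Total contributed: 37.
The mitigation fund pays out 5.3 × 37 = 196.10 in total (split across the unequal shares, but the aggregate is all that matters for the group sum).
The 8 free-riders keep 37 each, adding 296. Group total = 296 + 196.10 = 492.10.

492.10 billion dollars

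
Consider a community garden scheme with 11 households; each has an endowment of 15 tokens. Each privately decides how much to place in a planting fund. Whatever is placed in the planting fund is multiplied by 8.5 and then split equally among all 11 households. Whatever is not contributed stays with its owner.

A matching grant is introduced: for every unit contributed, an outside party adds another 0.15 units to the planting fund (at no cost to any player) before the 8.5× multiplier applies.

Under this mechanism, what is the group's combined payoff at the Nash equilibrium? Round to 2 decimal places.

165.00 tokens

The effective private return is 8.5 × 1.15 / 11 = 0.8886, which is still under 1, so the mechanism doesn't change anyone's dominant strategy: zero contribution.
Everyone keeps their endowment and the group total is 11 × 15 = 165.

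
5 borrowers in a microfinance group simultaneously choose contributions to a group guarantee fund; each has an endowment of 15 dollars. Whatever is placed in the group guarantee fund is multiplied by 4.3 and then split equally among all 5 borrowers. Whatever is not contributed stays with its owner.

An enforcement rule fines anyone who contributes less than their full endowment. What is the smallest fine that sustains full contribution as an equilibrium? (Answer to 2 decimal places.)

2.10 dollars

Given the others contribute fully, the best deviation is to contribute 0 (any partial contribution still incurs the fine and gives up units whose private return 0.8600 is below 1).
Deviating from 15 to 0 saves 15 dollars but forfeits the deviator's share of the drop in the group guarantee fund: 4.3/5 × 15 = 12.90.
So the deviation gain is 15 − 12.90 = 2.10, and the fine must be at least 2.10 dollars to wipe it out.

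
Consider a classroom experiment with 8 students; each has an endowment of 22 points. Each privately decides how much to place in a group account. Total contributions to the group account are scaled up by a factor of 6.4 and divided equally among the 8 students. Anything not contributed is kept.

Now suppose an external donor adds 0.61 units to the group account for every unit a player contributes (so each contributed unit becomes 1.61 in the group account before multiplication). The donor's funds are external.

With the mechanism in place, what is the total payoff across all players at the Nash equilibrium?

The effective private return per unit is now 6.4 × 1.61 / 8 = 1.2880 > 1, so every player's dominant strategy flips to full contribution.
At the Nash equilibrium everyone contributes 22. Group total payoff = 6.4 × 1.61 × 176 = 1813.50.

1813.50 points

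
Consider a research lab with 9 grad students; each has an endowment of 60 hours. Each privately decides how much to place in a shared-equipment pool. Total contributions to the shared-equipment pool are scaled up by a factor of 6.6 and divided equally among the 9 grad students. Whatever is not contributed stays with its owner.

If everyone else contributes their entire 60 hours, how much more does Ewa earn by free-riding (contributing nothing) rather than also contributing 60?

Switching from a contribution of 60 to 0 lets Ewa keep an extra 60 hours, but lowers the shared-equipment pool by 60, which costs Ewa their own share of that drop: 6.6/9 × 60 = 44.00.
Net gain = 60 − 44.00 = 16.00. The private return per contributed unit (0.7333) is below 1, so free-riding is indeed the best response regardless of what the others do.

16.00 hours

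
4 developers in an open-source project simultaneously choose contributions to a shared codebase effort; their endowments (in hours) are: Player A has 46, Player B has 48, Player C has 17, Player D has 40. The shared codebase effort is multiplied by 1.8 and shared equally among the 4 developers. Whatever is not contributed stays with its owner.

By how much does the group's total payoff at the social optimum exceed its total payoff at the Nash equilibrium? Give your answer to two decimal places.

The private return per contributed unit is 1.8/4 = 0.4500 < 1 for every player regardless of endowment, so the Nash equilibrium is zero contribution and the group total is Σ E_j = 46 + 48 + 17 + 40 = 151.
Each contributed unit returns 1.800 to the group, so the social optimum is full contribution by everyone: group total = 1.800 × 151 = 271.80.
Efficiency loss = (1.800 − 1) × 151 = 120.80.

120.80 hours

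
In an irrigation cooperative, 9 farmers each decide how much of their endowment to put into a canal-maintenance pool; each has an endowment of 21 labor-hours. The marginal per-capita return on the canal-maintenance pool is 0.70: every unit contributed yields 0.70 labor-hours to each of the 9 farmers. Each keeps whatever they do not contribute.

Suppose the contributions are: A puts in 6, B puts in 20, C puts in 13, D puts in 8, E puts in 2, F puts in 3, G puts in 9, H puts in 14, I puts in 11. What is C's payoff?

Total contributed: 6 + 20 + 13 + 8 + 2 + 3 + 9 + 14 + 11 = 86.
Each receives 0.70 × 86 = 60.20 from the canal-maintenance pool.
C keeps 21 − 13 = 8, so C's payoff is 8 + 60.20 = 68.20.

68.20 labor-hours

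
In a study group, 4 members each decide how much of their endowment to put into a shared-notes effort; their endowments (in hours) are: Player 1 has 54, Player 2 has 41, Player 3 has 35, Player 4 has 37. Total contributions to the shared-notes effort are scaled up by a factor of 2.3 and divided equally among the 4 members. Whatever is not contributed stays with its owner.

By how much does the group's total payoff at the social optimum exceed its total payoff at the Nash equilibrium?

217.10 hours

The private return per contributed unit is 2.3/4 = 0.5750 < 1 for every player regardless of endowment, so the Nash equilibrium is zero contribution and the group total is Σ E_j = 54 + 41 + 35 + 37 = 167.
Each contributed unit returns 2.300 to the group, so the social optimum is full contribution by everyone: group total = 2.300 × 167 = 384.10.
Efficiency loss = (2.300 − 1) × 167 = 217.10.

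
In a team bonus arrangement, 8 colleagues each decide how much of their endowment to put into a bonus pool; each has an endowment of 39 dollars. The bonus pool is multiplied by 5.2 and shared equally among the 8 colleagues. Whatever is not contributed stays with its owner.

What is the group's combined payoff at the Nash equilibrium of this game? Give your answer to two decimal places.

Each contributed unit returns 5.2/8 = 0.6500 to its contributor — below 1 — so contributing 0 is dominant for every player. At the Nash equilibrium everyone keeps their 39, and the group total is 8 × 39 = 312.

312.00 dollars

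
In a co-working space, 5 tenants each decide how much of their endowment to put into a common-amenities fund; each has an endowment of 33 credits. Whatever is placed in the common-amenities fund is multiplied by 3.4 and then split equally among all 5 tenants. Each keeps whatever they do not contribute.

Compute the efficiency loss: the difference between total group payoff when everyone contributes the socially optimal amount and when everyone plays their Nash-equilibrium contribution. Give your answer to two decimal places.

Each contributed unit returns 3.4/5 = 0.6800 to its contributor — below 1 — so contributing 0 is dominant for every player. At the Nash equilibrium everyone keeps their 33, and the group total is 5 × 33 = 165.
Each contributed unit returns 3.400 to the group as a whole (0.6800 to each of 5 players), which exceeds 1, so the social optimum is full contribution: group total = 3.400 × 165 = 561.00.
Efficiency loss = 561.00 − 165 = 396.00.

396.00 credits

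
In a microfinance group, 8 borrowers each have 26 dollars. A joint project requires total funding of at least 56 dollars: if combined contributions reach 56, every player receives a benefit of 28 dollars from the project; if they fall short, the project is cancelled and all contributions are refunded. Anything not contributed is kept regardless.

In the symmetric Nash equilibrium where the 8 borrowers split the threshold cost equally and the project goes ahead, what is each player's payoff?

Equal share of the threshold: 56/8 = 7.
At this profile no one gains by cutting their contribution: any cut drops the total below 56, the project is cancelled, contributions are refunded, and the deviator ends with 26, which is less than 26 − 7 + 28 = 47. Contributing more than 7 just wastes the excess. So contributing exactly 7 is a best response.
Each player's payoff: 26 − 7 + 28 = 47.

47 dollars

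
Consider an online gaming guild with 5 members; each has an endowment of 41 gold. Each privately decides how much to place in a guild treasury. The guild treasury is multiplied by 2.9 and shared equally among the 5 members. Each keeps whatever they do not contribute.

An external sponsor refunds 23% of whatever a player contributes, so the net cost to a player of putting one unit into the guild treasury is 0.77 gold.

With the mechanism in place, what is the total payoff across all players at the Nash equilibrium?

With the mechanism, a contributed unit returns (2.9/5) / 0.77 = 0.7532 per unit of net cost — still below 1 — so contributing 0 remains dominant for every player.
At the Nash equilibrium no one contributes; group total payoff = 5 × 41 = 205.

205.00 gold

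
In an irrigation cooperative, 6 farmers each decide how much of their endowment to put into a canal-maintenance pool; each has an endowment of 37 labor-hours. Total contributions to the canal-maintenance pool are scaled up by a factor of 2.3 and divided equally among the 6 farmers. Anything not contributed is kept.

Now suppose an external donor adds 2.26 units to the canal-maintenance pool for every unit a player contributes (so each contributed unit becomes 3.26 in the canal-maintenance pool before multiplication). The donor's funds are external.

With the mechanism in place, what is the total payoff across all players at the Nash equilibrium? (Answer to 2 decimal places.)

Under the mechanism each unit contributed yields 2.3 × 3.26 / 6 = 1.2497 back to its contributor per unit of net cost, which exceeds 1, making full contribution the dominant choice for everyone.
At the Nash equilibrium everyone contributes 37. Group total payoff = 2.3 × 3.26 × 222 = 1664.56.

1664.56 labor-hours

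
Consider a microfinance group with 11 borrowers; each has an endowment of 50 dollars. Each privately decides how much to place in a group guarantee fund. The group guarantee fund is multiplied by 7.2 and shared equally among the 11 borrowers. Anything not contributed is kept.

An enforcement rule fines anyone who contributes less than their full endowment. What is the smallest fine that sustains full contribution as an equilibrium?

Given the others contribute fully, the best deviation is to contribute 0 (any partial contribution still incurs the fine and gives up units whose private return 0.6545 is below 1).
Deviating from 50 to 0 saves 50 dollars but forfeits the deviator's share of the drop in the group guarantee fund: 7.2/11 × 50 = 32.73.
So the deviation gain is 50 − 32.73 = 17.27, and the fine must be at least 17.27 dollars to wipe it out.

17.27 dollars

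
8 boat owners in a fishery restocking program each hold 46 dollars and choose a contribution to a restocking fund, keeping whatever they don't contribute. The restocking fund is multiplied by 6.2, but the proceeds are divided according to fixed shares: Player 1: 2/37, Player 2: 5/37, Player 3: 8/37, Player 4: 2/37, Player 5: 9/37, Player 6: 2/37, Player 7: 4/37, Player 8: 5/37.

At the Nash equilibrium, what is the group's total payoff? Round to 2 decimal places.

846.40 dollars

Player j's private return per contributed unit is 6.2 × (j's share). Contributing is weakly dominant for j when that share is at least 1/6.2 = 0.1613, and contributing 0 is dominant otherwise.
Player 3 and Player 5 are above the threshold, contributing 46 each; the remaining 6 contribute 0. Total contributed: 92.
The restocking fund pays out 6.2 × 92 = 570.40 in total (split across the unequal shares, but the aggregate is all that matters for the group sum).
The 6 free-riders keep 46 each, adding 276. Group total = 276 + 570.40 = 846.40.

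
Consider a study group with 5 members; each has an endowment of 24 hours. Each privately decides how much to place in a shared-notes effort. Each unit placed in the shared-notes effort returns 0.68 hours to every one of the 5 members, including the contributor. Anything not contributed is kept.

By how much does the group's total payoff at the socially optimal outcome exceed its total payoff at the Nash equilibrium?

The private return per contributed unit is 0.68 < 1, so contributing 0 is dominant for every player. At the Nash equilibrium everyone keeps their 24, and the group total is 5 × 24 = 120.
Each contributed unit returns 3.400 to the group as a whole (0.68 to each of 5 players), which exceeds 1, so the social optimum is full contribution: group total = 3.400 × 120 = 408.00.
Efficiency loss = 408.00 − 120 = 288.00.

288.00 hours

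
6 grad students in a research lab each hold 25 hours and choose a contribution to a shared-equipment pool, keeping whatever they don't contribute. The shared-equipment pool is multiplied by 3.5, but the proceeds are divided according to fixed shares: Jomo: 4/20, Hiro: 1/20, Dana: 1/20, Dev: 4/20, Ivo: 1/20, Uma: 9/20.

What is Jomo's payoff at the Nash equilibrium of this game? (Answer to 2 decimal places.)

42.50 hours

Player j's private return per contributed unit is 3.5 × (j's share). Contributing is weakly dominant for j when that share is at least 1/3.5 = 0.2857, and contributing 0 is dominant otherwise.
Uma alone (share 9/20) is above the threshold, contributing 25; the remaining 5 contribute 0. Total contributed: 25.
Jomo keeps 25 and receives 3.5 × 25 × 4/20 = 17.50 from the shared-equipment pool, for a payoff of 42.50.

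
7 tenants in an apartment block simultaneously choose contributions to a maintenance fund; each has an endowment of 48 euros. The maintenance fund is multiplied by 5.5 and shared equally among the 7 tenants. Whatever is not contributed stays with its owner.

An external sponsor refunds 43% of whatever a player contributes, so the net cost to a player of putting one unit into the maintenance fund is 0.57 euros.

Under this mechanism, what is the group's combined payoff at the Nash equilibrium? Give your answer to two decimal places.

1992.48 euros

With the mechanism, a contributed unit returns (5.5/7) / 0.57 = 1.3784 per unit of net cost to the contributor — now above 1 — so contributing fully is weakly dominant for every player.
At the Nash equilibrium everyone contributes 48. Group total payoff = 7 × (48 × 0.43 + 5.5 × 48) = 1992.48.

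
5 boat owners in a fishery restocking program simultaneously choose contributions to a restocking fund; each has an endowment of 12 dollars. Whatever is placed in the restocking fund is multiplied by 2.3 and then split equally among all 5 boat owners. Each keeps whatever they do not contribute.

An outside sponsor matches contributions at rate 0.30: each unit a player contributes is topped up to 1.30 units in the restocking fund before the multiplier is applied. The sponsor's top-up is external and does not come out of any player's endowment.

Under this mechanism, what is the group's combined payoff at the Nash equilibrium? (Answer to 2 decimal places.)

With the mechanism, a contributed unit returns 2.3 × 1.30 / 5 = 0.5980 per unit of net cost — still below 1 — so contributing 0 remains dominant for every player.
At the Nash equilibrium no one contributes; group total payoff = 5 × 12 = 60.

60.00 dollars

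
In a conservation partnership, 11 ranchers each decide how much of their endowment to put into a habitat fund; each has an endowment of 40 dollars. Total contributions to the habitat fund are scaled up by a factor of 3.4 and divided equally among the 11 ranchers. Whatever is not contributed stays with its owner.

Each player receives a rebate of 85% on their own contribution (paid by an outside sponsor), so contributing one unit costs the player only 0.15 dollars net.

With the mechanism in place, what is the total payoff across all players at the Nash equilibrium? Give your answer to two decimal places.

1870.00 dollars

Under the mechanism each unit contributed yields (3.4/11) / 0.15 = 2.0606 back to its contributor per unit of net cost, which exceeds 1, making full contribution the dominant choice for everyone.
So the Nash equilibrium is full contribution by all 11; the group earns 11 × (40 × 0.85 + 3.4 × 40) = 1870.00.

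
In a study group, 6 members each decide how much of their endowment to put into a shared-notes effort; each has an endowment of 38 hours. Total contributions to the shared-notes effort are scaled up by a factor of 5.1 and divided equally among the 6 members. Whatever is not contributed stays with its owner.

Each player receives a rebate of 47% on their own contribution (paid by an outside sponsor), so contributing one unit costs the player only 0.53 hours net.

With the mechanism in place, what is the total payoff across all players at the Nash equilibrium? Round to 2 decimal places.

The effective private return per unit is now (5.1/6) / 0.53 = 1.6038 > 1, so every player's dominant strategy flips to full contribution.
So the Nash equilibrium is full contribution by all 6; the group earns 6 × (38 × 0.47 + 5.1 × 38) = 1269.96.

1269.96 hours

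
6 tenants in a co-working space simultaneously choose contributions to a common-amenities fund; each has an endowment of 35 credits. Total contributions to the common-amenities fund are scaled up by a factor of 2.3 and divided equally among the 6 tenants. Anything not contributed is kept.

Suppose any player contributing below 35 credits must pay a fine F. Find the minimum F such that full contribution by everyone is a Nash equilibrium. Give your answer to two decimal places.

Given the others contribute fully, the best deviation is to contribute 0 (any partial contribution still incurs the fine and gives up units whose private return 0.3833 is below 1).
Deviating from 35 to 0 saves 35 credits but forfeits the deviator's share of the drop in the common-amenities fund: 2.3/6 × 35 = 13.42.
So the deviation gain is 35 − 13.42 = 21.58, and the fine must be at least 21.58 credits to wipe it out.

21.58 credits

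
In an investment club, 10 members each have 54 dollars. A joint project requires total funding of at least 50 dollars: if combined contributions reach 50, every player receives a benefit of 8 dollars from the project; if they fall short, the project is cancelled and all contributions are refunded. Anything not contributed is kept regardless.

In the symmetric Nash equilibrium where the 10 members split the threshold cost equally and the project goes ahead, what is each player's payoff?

57 dollars

Equal share of the threshold: 50/10 = 5.
At this profile no one gains by cutting their contribution: any cut drops the total below 50, the project is cancelled, contributions are refunded, and the deviator ends with 54, which is less than 54 − 5 + 8 = 57. Contributing more than 5 just wastes the excess. So contributing exactly 5 is a best response.
Each player's payoff: 54 − 5 + 8 = 57.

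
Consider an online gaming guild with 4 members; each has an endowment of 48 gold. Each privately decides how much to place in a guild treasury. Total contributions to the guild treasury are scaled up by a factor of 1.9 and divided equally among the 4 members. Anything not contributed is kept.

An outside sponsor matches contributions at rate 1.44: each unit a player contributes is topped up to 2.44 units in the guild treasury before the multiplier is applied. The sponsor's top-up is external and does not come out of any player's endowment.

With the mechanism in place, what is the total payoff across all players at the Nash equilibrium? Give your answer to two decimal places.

890.11 gold

Under the mechanism each unit contributed yields 1.9 × 2.44 / 4 = 1.1590 back to its contributor per unit of net cost, which exceeds 1, making full contribution the dominant choice for everyone.
At the Nash equilibrium everyone contributes 48. Group total payoff = 1.9 × 2.44 × 192 = 890.11.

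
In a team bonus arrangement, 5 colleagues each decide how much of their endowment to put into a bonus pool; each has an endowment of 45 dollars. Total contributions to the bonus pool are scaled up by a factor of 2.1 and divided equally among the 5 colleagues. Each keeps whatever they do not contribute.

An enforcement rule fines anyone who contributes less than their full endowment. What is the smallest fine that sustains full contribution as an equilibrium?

26.10 dollars

Given the others contribute fully, the best deviation is to contribute 0 (any partial contribution still incurs the fine and gives up units whose private return 0.4200 is below 1).
Deviating from 45 to 0 saves 45 dollars but forfeits the deviator's share of the drop in the bonus pool: 2.1/5 × 45 = 18.90.
So the deviation gain is 45 − 18.90 = 26.10, and the fine must be at least 26.10 dollars to wipe it out.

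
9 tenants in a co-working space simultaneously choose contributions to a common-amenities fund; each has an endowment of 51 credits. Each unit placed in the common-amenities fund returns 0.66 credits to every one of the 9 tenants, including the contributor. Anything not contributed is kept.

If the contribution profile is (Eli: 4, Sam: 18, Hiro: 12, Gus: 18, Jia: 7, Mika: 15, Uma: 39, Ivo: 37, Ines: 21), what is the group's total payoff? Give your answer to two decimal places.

1303.74 credits

Total contributed: 4 + 18 + 12 + 18 + 7 + 15 + 39 + 37 + 21 = 171; total kept: 9 × 51 − 171 = 288.
The common-amenities fund pays out 0.66 × 9 × 171 = 1015.74 in aggregate.
Group total = 288 + 1015.74 = 1303.74.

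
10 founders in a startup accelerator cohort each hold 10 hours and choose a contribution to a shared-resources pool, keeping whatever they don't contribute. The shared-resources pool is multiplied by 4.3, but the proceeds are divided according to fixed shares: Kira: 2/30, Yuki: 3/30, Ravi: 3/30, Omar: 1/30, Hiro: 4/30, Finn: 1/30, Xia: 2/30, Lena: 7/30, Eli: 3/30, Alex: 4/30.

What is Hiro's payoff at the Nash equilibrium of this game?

Player j's private return per contributed unit is 4.3 × (j's share). Contributing is weakly dominant for j when that share is at least 1/4.3 = 0.2326, and contributing 0 is dominant otherwise.
The only share above 0.2326 is Lena's 7/30, contributing 10; the remaining 9 contribute 0. Total contributed: 10.
Hiro keeps 10 and receives 4.3 × 10 × 4/30 = 5.73 from the shared-resources pool, for a payoff of 15.73.

15.73 hours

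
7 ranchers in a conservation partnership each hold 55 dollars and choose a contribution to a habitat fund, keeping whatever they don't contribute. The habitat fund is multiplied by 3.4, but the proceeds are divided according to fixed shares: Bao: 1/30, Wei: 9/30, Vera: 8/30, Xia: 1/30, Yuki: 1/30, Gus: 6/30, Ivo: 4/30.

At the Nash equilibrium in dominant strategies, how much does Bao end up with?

61.23 dollars

Each unit j contributes comes back to j as 3.4 × (j's share), so j prefers to contribute only if that share exceeds 1/3.4 = 0.2941; otherwise keeping the unit dominates.
The only share above 0.2941 is Wei's 9/30, contributing 55; the remaining 6 contribute 0. Total contributed: 55.
Bao keeps 55 and receives 3.4 × 55 × 1/30 = 6.23 from the habitat fund, for a payoff of 61.23.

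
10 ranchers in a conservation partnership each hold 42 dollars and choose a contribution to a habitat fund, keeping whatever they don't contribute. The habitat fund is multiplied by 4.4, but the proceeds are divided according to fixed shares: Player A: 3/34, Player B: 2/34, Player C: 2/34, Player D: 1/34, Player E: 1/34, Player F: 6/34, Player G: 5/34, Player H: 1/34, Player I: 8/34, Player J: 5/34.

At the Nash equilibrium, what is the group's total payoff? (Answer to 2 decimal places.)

562.80 dollars

Player j's private return per contributed unit is 4.4 × (j's share). Contributing is weakly dominant for j when that share is at least 1/4.4 = 0.2273, and contributing 0 is dominant otherwise.
Player I alone (share 8/34) is above the threshold, contributing 42; the remaining 9 contribute 0. Total contributed: 42.
The habitat fund pays out 4.4 × 42 = 184.80 in total (split across the unequal shares, but the aggregate is all that matters for the group sum).
The 9 free-riders keep 42 each, adding 378. Group total = 378 + 184.80 = 562.80.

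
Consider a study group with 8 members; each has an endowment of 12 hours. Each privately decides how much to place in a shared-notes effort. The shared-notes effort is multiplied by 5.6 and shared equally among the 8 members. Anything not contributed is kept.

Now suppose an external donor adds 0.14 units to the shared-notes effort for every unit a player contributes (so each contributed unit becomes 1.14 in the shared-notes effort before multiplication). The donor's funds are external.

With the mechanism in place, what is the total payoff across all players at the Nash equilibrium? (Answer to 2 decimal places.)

The effective private return is 5.6 × 1.14 / 8 = 0.7980, which is still under 1, so the mechanism doesn't change anyone's dominant strategy: zero contribution.
At the Nash equilibrium no one contributes; group total payoff = 8 × 12 = 96.

96.00 hours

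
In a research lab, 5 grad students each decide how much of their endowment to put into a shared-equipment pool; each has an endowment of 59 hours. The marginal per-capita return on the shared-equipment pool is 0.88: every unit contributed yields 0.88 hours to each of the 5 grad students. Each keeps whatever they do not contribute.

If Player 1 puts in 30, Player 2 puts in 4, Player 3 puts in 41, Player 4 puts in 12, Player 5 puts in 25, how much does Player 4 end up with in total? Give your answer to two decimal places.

145.56 hours

Total contributed: 30 + 4 + 41 + 12 + 25 = 112.
Each receives 0.88 × 112 = 98.56 from the shared-equipment pool.
Player 4 keeps 59 − 12 = 47, so Player 4's payoff is 47 + 98.56 = 145.56.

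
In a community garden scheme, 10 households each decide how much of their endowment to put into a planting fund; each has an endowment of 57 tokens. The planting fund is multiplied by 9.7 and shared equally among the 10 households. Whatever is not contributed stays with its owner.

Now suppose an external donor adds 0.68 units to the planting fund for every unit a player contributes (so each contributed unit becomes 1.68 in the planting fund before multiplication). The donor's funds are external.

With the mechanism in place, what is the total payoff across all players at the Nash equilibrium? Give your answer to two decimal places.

The effective private return per unit is now 9.7 × 1.68 / 10 = 1.6296 > 1, so every player's dominant strategy flips to full contribution.
So the Nash equilibrium is full contribution by all 10; the group earns 9.7 × 1.68 × 570 = 9288.72.

9288.72 tokens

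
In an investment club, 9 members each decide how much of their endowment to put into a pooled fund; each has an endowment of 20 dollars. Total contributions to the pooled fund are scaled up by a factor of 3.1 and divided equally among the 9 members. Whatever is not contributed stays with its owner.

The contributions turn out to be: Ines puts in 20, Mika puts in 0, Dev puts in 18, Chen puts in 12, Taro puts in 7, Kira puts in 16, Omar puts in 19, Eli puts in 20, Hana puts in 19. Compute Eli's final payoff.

45.12 dollars

Total contributed: 20 + 0 + 18 + 12 + 7 + 16 + 19 + 20 + 19 = 131.
Each receives 3.1 × 131 / 9 = 45.12 from the pooled fund.
Eli keeps 20 − 20 = 0, so Eli's payoff is 0 + 45.12 = 45.12.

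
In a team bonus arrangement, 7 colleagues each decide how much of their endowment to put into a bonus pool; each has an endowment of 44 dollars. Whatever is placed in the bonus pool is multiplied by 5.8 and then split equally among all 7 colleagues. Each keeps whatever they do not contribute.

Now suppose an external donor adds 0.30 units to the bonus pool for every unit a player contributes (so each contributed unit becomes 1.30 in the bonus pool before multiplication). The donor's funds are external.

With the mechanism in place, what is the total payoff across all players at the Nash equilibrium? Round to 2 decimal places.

2322.32 dollars

Under the mechanism each unit contributed yields 5.8 × 1.30 / 7 = 1.0771 back to its contributor per unit of net cost, which exceeds 1, making full contribution the dominant choice for everyone.
At the Nash equilibrium everyone contributes 44. Group total payoff = 5.8 × 1.30 × 308 = 2322.32.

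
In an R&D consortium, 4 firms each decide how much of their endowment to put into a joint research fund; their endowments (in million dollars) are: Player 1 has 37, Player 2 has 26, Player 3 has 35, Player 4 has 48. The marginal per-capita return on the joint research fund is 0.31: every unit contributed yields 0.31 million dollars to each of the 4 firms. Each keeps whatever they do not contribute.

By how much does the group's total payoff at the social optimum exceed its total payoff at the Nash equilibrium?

35.04 million dollars

The private return per contributed unit is 0.31 < 1 for everyone, so the Nash equilibrium is zero contribution and the group total is Σ E_j = 37 + 26 + 35 + 48 = 146.
Each contributed unit returns 1.240 to the group, so the social optimum is full contribution by everyone: group total = 1.240 × 146 = 181.04.
Efficiency loss = (1.240 − 1) × 146 = 35.04.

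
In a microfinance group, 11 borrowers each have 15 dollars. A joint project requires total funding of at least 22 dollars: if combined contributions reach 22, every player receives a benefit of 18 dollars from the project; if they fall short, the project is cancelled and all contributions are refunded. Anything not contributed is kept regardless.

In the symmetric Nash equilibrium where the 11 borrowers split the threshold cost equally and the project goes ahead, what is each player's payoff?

31 dollars

Equal share of the threshold: 22/11 = 2.
At this profile no one gains by cutting their contribution: any cut drops the total below 22, the project is cancelled, contributions are refunded, and the deviator ends with 15, which is less than 15 − 2 + 18 = 31. Contributing more than 2 just wastes the excess. So contributing exactly 2 is a best response.
Each player's payoff: 15 − 2 + 18 = 31.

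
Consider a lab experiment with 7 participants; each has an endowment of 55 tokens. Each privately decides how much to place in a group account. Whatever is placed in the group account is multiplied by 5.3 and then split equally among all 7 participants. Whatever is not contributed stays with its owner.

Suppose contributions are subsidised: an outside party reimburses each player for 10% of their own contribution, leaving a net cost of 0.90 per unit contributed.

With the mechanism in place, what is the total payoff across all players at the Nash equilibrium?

385.00 tokens

With the mechanism, a contributed unit returns (5.3/7) / 0.90 = 0.8413 per unit of net cost — still below 1 — so contributing 0 remains dominant for every player.
Everyone keeps their endowment and the group total is 7 × 55 = 385.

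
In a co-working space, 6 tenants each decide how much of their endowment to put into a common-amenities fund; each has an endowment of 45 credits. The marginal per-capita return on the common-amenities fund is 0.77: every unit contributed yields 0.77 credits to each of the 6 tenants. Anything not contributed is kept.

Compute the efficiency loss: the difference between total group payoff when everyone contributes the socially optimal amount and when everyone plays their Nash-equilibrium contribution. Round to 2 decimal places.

The private return per contributed unit is 0.77 < 1, so contributing 0 is dominant for every player. At the Nash equilibrium everyone keeps their 45, and the group total is 6 × 45 = 270.
Each contributed unit returns 4.620 to the group as a whole (0.77 to each of 6 players), which exceeds 1, so the social optimum is full contribution: group total = 4.620 × 270 = 1247.40.
Efficiency loss = 1247.40 − 270 = 977.40.

977.40 credits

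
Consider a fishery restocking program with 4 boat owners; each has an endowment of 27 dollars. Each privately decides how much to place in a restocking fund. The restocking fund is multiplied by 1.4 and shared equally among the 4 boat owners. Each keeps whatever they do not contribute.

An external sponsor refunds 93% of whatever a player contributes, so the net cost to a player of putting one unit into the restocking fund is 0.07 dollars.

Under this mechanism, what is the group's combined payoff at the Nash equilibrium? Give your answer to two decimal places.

Under the mechanism each unit contributed yields (1.4/4) / 0.07 = 5.0000 back to its contributor per unit of net cost, which exceeds 1, making full contribution the dominant choice for everyone.
At the Nash equilibrium everyone contributes 27. Group total payoff = 4 × (27 × 0.93 + 1.4 × 27) = 251.64.

251.64 dollars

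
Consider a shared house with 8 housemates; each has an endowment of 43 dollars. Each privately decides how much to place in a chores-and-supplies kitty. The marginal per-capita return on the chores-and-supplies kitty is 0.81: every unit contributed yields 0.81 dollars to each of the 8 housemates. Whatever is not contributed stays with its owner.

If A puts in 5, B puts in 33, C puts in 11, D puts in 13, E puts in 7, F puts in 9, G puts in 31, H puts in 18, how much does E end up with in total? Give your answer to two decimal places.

Total contributed: 5 + 33 + 11 + 13 + 7 + 9 + 31 + 18 = 127.
Each receives 0.81 × 127 = 102.87 from the chores-and-supplies kitty.
E keeps 43 − 7 = 36, so E's payoff is 36 + 102.87 = 138.87.

138.87 dollars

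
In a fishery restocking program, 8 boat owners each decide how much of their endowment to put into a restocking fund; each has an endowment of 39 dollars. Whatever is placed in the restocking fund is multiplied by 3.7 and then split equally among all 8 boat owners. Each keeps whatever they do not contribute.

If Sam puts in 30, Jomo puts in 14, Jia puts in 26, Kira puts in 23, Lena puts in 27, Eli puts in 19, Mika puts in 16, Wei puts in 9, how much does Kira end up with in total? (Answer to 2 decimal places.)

91.85 dollars

Total contributed: 30 + 14 + 26 + 23 + 27 + 19 + 16 + 9 = 164.
Each receives 3.7 × 164 / 8 = 75.85 from the restocking fund.
Kira keeps 39 − 23 = 16, so Kira's payoff is 16 + 75.85 = 91.85.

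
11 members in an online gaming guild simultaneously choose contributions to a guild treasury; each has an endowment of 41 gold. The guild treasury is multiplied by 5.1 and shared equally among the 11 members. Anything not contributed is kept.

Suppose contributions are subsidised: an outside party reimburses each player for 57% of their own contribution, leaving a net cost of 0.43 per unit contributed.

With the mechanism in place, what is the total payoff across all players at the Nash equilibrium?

2557.17 gold

With the mechanism, a contributed unit returns (5.1/11) / 0.43 = 1.0782 per unit of net cost to the contributor — now above 1 — so contributing fully is weakly dominant for every player.
So the Nash equilibrium is full contribution by all 11; the group earns 11 × (41 × 0.57 + 5.1 × 41) = 2557.17.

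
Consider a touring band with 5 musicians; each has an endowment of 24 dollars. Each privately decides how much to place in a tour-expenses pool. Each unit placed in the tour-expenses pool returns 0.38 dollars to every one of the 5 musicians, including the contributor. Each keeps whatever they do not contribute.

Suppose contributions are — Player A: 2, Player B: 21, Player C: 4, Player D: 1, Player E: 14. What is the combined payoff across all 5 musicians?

Total contributed: 2 + 21 + 4 + 1 + 14 = 42; total kept: 5 × 24 − 42 = 78.
The tour-expenses pool pays out 0.38 × 5 × 42 = 79.80 in aggregate.
Group total = 78 + 79.80 = 157.80.

157.80 dollars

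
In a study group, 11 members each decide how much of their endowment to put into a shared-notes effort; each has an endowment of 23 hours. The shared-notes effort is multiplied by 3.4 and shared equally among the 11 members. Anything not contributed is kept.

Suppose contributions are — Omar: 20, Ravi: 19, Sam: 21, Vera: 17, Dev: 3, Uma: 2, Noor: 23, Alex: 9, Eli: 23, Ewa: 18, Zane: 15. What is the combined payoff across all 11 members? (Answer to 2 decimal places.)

661.00 hours

Total contributed: 20 + 19 + 21 + 17 + 3 + 2 + 23 + 9 + 23 + 18 + 15 = 170; total kept: 11 × 23 − 170 = 83.
The shared-notes effort pays out 3.4 × 170 = 578.00 in aggregate.
Group total = 83 + 578.00 = 661.00.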